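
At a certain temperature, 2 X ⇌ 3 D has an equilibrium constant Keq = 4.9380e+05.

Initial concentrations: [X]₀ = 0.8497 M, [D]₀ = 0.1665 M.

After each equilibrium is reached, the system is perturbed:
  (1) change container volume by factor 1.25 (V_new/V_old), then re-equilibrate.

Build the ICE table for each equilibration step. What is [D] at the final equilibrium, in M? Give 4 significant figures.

[D]_eq = 1.15 M

Q₀ = 0.006393 vs Keq = 4.9380e+05 ⇒ Q<K, forward
Step 1:
                    X           D
  Initial      0.8497      0.1665
  Change      -0.8472       1.271
  Equil      0.002452       1.437
  solve Keq expr → x = 0.4236; check Q = 4.9380e+05
Then change container volume by factor 1.25 (V_new/V_old).
Step 2:
                    X           D
  Initial    0.001962        1.15
  Change  -2.0641e-04  3.0962e-04
  Equil      0.001755        1.15
  solve Keq expr → x = 1.0321e-04; check Q = 4.9380e+05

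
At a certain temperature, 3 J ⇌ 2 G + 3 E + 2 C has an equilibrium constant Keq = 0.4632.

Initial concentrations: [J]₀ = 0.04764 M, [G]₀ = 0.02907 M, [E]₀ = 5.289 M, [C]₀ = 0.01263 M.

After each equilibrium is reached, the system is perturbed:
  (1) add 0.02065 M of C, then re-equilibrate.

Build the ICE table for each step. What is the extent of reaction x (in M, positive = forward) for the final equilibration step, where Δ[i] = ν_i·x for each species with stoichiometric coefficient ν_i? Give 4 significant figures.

x = -0.003722 M

Q₀ = 0.1845 vs Keq = 0.4632 ⇒ Q<K, forward
Step 1:
                    J           G           E           C
  I           0.04764     0.02907       5.289     0.01263
  C         -0.004489    0.002993    0.004489    0.002993
  E           0.04315     0.03206       5.293     0.01562
  solve Keq expr → x = 0.001496; check Q = 0.4632
Then add 0.02065 M of C.
Step 2:
                    J           G           E           C
  I           0.04315     0.03206       5.293     0.03627
  C           0.01117   -0.007445    -0.01117   -0.007445
  E           0.05432     0.02462       5.282     0.02883
  solve Keq expr → x = -0.003722; check Q = 0.4632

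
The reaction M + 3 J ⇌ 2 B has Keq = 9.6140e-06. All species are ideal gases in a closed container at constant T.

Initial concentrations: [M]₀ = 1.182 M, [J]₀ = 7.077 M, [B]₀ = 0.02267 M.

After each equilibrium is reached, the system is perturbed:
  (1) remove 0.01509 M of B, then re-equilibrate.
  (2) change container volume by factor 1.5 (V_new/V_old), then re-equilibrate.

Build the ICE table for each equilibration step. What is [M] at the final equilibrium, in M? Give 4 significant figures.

Q₀ = 1.2267e-06 vs Keq = 9.6140e-06 ⇒ Q<K, forward
Step 1:
                    M           J           B
  Initial       1.182       7.077     0.02267
  Change     -0.01974    -0.05921     0.03947
  Equil         1.162       7.018     0.06214
  solve Keq expr → x = 0.01974; check Q = 9.6140e-06
Then remove 0.01509 M of B.
Step 2:
                    M           J           B
  Initial       1.162       7.018     0.04705
  Change    -0.007302    -0.02191      0.0146
  Equil         1.155       6.996     0.06166
  solve Keq expr → x = 0.007302; check Q = 9.6140e-06
Then change container volume by factor 1.5 (V_new/V_old).
Step 3:
                    M           J           B
  Initial        0.77       4.664     0.04111
  Change     0.006702     0.02011     -0.0134
  Equil        0.7767       4.684      0.0277
  solve Keq expr → x = -0.006702; check Q = 9.6140e-06

[M]_eq = 0.7767 M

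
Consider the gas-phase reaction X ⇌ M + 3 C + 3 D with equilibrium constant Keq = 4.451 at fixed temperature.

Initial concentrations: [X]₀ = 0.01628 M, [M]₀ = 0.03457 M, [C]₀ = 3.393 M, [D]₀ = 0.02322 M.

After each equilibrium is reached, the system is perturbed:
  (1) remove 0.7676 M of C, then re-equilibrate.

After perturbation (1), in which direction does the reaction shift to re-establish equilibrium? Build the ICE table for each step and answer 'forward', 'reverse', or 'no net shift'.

Direction: forward

Q₀ = 0.001038 vs Keq = 4.451 ⇒ Q<K, forward
Step 1:
                  X         M         C         D
  init      0.01628   0.03457     3.393   0.02322
  Δ        -0.01611   0.01611   0.04833   0.04833
  eq      1.6998e-04   0.05068     3.441   0.07155
  solve Keq expr → x = 0.01611; check Q = 4.451
Then remove 0.7676 M of C.
Step 2:
                  X         M         C         D
  init    1.6998e-04   0.05068     2.674   0.07155
  Δ       -8.9193e-05 8.9193e-05 2.6758e-04 2.6758e-04
  eq      8.0783e-05   0.05077     2.674   0.07182
  solve Keq expr → x = 8.9193e-05; check Q = 4.451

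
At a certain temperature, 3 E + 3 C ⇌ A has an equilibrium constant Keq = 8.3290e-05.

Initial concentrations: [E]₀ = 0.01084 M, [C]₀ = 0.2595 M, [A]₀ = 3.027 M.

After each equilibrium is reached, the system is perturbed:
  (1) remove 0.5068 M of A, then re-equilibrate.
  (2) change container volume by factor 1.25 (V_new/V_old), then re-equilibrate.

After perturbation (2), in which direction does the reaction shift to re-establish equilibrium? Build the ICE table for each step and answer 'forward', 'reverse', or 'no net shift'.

Q₀ = 1.3599e+08 vs Keq = 8.3290e-05 ⇒ Q>K, reverse
Step 1:
                   E          C          A
  I          0.01084     0.2595      3.027
  C             4.92       4.92      -1.64
  E            4.931      5.179      1.387
  solve Keq expr → x = -1.64; check Q = 8.3290e-05
Then remove 0.5068 M of A.
Step 2:
                   E          C          A
  I            4.931      5.179     0.8803
  C          -0.2874    -0.2874    0.09579
  E            4.643      4.892     0.9761
  solve Keq expr → x = 0.09579; check Q = 8.3290e-05
Then change container volume by factor 1.25 (V_new/V_old).
Step 3:
                   E          C          A
  I            3.715      3.914     0.7809
  C           0.5704     0.5704    -0.1901
  E            4.285      4.484     0.5907
  solve Keq expr → x = -0.1901; check Q = 8.3290e-05

Direction: reverse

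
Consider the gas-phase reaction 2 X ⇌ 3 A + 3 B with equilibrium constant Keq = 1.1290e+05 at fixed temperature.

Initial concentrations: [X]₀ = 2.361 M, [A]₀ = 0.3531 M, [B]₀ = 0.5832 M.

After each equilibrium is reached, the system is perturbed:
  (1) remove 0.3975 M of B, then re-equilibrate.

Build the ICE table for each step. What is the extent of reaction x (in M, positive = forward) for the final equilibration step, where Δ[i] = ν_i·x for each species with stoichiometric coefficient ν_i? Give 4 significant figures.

Q₀ = 0.001567 vs Keq = 1.1290e+05 ⇒ Q<K, forward
Step 1:
                   X          A          B
  init         2.361     0.3531     0.5832
  Δ           -2.202      3.303      3.303
  eq          0.1593      3.656      3.886
  solve Keq expr → x = 1.101; check Q = 1.1290e+05
Then remove 0.3975 M of B.
Step 2:
                   X          A          B
  init        0.1593      3.656      3.488
  Δ         -0.02031    0.03047    0.03047
  eq           0.139      3.686      3.519
  solve Keq expr → x = 0.01016; check Q = 1.1290e+05

x = 0.01016 M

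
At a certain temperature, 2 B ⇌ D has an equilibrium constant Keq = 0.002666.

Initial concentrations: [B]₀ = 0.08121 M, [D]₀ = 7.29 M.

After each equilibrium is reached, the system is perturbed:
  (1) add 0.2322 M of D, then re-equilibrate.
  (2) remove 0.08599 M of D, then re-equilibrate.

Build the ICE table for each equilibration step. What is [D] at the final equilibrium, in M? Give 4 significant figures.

[D]_eq = 0.5166 M

Q₀ = 1105 vs Keq = 0.002666 ⇒ Q>K, reverse
Step 1:
                  B         D
  I         0.08121      7.29
  C           13.58    -6.792
  E           13.67    0.4979
  solve Keq expr → x = -6.792; check Q = 0.002666
Then add 0.2322 M of D.
Step 2:
                  B         D
  I           13.67    0.7301
  C          0.4046   -0.2023
  E           14.07    0.5278
  solve Keq expr → x = -0.2023; check Q = 0.002666
Then remove 0.08599 M of D.
Step 3:
                  B         D
  I           14.07    0.4418
  C         -0.1496   0.07482
  E           13.92    0.5166
  solve Keq expr → x = 0.07482; check Q = 0.002666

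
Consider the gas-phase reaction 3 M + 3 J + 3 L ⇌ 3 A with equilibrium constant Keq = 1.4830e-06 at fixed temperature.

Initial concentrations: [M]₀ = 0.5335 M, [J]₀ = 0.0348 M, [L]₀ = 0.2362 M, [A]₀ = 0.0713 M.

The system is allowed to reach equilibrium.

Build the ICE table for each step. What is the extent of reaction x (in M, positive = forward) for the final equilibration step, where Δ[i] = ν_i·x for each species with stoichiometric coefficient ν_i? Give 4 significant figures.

Q₀ = 4298 vs Keq = 1.4830e-06 ⇒ Q>K, reverse
Step 1:
                    M           J           L           A
  Initial      0.5335      0.0348      0.2362      0.0713
  Change      0.07108     0.07108     0.07108    -0.07108
  Equil        0.6046      0.1059      0.3073  2.2430e-04
  solve Keq expr → x = -0.02369; check Q = 1.4830e-06

x = -0.02369 M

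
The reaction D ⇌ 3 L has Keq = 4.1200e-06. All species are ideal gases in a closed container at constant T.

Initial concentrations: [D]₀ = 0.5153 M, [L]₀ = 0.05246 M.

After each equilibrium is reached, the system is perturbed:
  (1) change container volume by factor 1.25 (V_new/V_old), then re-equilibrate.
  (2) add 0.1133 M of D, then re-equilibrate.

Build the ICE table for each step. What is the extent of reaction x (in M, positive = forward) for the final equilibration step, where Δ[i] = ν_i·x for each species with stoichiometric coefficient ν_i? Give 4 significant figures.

Q₀ = 2.8017e-04 vs Keq = 4.1200e-06 ⇒ Q>K, reverse
Step 1:
                    D           L
  Initial      0.5153     0.05246
  Change      0.01317     -0.0395
  Equil        0.5285     0.01296
  solve Keq expr → x = -0.01317; check Q = 4.1200e-06
Then change container volume by factor 1.25 (V_new/V_old).
Step 2:
                    D           L
  Initial      0.4228     0.01037
  Change  -5.5263e-04    0.001658
  Equil        0.4222     0.01203
  solve Keq expr → x = 5.5263e-04; check Q = 4.1200e-06
Then add 0.1133 M of D.
Step 3:
                    D           L
  Initial      0.5355     0.01203
  Change  -3.2969e-04  9.8906e-04
  Equil        0.5352     0.01302
  solve Keq expr → x = 3.2969e-04; check Q = 4.1200e-06

x = 3.2969e-04 M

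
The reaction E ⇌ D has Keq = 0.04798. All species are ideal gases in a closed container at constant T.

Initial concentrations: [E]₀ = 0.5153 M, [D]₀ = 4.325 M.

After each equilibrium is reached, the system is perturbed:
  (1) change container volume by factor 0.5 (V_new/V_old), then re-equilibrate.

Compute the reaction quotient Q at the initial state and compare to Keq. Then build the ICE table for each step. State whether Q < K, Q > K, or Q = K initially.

Q₀ = 8.393; Q > K (proceeds reverse)

Q₀ = 8.393 vs Keq = 0.04798 ⇒ Q>K, reverse
Step 1:
                   E          D
  I           0.5153      4.325
  C            4.103     -4.103
  E            4.619     0.2216
  solve Keq expr → x = -4.103; check Q = 0.04798
Then change container volume by factor 0.5 (V_new/V_old).
Step 2:
                   E          D
  I            9.237     0.4432
  C                0          0
  E            9.237     0.4432
  solve Keq expr → x = 0; check Q = 0.04798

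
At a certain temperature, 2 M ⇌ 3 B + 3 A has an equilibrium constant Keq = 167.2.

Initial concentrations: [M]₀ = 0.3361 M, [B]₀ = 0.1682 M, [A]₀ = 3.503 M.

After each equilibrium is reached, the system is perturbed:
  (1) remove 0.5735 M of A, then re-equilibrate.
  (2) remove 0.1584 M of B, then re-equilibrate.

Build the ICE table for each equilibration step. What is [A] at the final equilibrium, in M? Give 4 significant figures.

Q₀ = 1.811 vs Keq = 167.2 ⇒ Q<K, forward
Step 1:
                    M           B           A
  init         0.3361      0.1682       3.503
  Δ           -0.1757      0.2636      0.2636
  eq           0.1604      0.4318       3.767
  solve Keq expr → x = 0.08786; check Q = 167.2
Then remove 0.5735 M of A.
Step 2:
                    M           B           A
  init         0.1604      0.4318       3.193
  Δ          -0.01998     0.02998     0.02998
  eq           0.1404      0.4617       3.223
  solve Keq expr → x = 0.009992; check Q = 167.2
Then remove 0.1584 M of B.
Step 3:
                    M           B           A
  init         0.1404      0.3033       3.223
  Δ          -0.03979     0.05969     0.05969
  eq           0.1006       0.363       3.283
  solve Keq expr → x = 0.0199; check Q = 167.2

[A]_eq = 3.283 M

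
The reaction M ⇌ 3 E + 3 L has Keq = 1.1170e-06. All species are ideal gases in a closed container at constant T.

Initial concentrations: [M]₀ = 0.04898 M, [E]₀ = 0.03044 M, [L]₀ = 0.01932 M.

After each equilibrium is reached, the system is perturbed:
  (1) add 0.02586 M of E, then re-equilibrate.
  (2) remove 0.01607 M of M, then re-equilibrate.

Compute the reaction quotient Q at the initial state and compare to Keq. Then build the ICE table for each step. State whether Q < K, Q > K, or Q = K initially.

Q₀ = 4.1528e-09 vs Keq = 1.1170e-06 ⇒ Q<K, forward
Step 1:
                    M           E           L
  init        0.04898     0.03044     0.01932
  Δ          -0.01144     0.03432     0.03432
  eq          0.03754     0.06476     0.05364
  solve Keq expr → x = 0.01144; check Q = 1.1170e-06
Then add 0.02586 M of E.
Step 2:
                    M           E           L
  init        0.03754     0.09062     0.05364
  Δ          0.003196   -0.009588   -0.009588
  eq          0.04073     0.08104     0.04406
  solve Keq expr → x = -0.003196; check Q = 1.1170e-06
Then remove 0.01607 M of M.
Step 3:
                    M           E           L
  init        0.02466     0.08104     0.04406
  Δ          0.001364   -0.004092   -0.004092
  eq          0.02603     0.07694     0.03996
  solve Keq expr → x = -0.001364; check Q = 1.1170e-06

Q₀ = 4.1528e-09; Q < K (proceeds forward)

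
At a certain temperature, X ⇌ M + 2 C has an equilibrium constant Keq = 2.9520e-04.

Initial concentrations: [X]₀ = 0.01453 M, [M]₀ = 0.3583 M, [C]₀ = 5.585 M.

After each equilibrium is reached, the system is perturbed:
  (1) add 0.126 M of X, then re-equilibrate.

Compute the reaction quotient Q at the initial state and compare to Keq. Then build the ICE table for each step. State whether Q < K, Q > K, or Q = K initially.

Q₀ = 769.2 vs Keq = 2.9520e-04 ⇒ Q>K, reverse
Step 1:
                  X         M         C
  I         0.01453    0.3583     5.585
  C          0.3583   -0.3583   -0.7166
  E          0.3728 4.6435e-06     4.868
  solve Keq expr → x = -0.3583; check Q = 2.9520e-04
Then add 0.126 M of X.
Step 2:
                  X         M         C
  I          0.4988 4.6435e-06     4.868
  C       -1.5693e-06 1.5693e-06 3.1386e-06
  E          0.4988 6.2128e-06     4.868
  solve Keq expr → x = 1.5693e-06; check Q = 2.9520e-04

Q₀ = 769.2; Q > K (proceeds reverse)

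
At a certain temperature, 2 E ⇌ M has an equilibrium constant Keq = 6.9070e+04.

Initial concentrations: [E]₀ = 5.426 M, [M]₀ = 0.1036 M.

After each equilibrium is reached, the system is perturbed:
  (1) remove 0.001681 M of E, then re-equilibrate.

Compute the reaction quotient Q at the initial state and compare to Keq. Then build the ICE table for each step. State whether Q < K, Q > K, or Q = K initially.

Q₀ = 0.003519 vs Keq = 6.9070e+04 ⇒ Q<K, forward
Step 1:
                  E         M
  init        5.426    0.1036
  Δ           -5.42      2.71
  eq       0.006382     2.813
  solve Keq expr → x = 2.71; check Q = 6.9070e+04
Then remove 0.001681 M of E.
Step 2:
                  E         M
  init     0.004701     2.813
  Δ         0.00168 -8.4002e-04
  eq       0.006381     2.813
  solve Keq expr → x = -8.4002e-04; check Q = 6.9070e+04

Q₀ = 0.003519; Q < K (proceeds forward)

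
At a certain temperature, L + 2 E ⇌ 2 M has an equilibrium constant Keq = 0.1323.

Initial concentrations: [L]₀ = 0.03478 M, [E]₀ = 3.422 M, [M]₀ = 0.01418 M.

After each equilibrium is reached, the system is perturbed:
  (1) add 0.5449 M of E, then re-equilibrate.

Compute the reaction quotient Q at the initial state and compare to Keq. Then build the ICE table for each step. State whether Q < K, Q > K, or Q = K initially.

Q₀ = 4.9370e-04 vs Keq = 0.1323 ⇒ Q<K, forward
Step 1:
                   L          E          M
  Initial    0.03478      3.422    0.01418
  Change    -0.03091   -0.06183    0.06183
  Equil     0.003867       3.36    0.07601
  solve Keq expr → x = 0.03091; check Q = 0.1323
Then add 0.5449 M of E.
Step 2:
                   L          E          M
  Initial   0.003867      3.905    0.07601
  Change  -8.6886e-04  -0.001738   0.001738
  Equil     0.002998      3.903    0.07774
  solve Keq expr → x = 8.6886e-04; check Q = 0.1323

Q₀ = 4.9370e-04; Q < K (proceeds forward)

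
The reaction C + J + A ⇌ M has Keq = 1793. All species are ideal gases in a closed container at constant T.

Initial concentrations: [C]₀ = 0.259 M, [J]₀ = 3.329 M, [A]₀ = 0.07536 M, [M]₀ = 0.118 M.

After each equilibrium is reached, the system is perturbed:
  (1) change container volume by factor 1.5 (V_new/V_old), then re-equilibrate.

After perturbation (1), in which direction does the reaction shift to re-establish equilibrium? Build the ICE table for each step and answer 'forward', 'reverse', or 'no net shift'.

Q₀ = 1.816 vs Keq = 1793 ⇒ Q<K, forward
Step 1:
                   C          J          A          M
  Initial      0.259      3.329    0.07536      0.118
  Change    -0.07518   -0.07518   -0.07518    0.07518
  Equil       0.1838      3.254 1.8013e-04     0.1932
  solve Keq expr → x = 0.07518; check Q = 1793
Then change container volume by factor 1.5 (V_new/V_old).
Step 2:
                   C          J          A          M
  Initial     0.1225      2.169 1.2009e-04     0.1288
  Change  1.4945e-04 1.4945e-04 1.4945e-04 -1.4945e-04
  Equil       0.1227      2.169 2.6954e-04     0.1286
  solve Keq expr → x = -1.4945e-04; check Q = 1793

Direction: reverse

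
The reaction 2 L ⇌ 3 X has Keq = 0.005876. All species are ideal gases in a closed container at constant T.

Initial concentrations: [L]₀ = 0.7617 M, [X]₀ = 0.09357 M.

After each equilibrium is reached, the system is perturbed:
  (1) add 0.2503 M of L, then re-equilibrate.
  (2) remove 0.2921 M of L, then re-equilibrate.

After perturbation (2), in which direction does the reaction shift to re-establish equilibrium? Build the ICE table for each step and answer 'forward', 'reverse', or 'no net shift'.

Direction: reverse

Q₀ = 0.001412 vs Keq = 0.005876 ⇒ Q<K, forward
Step 1:
                    L           X
  init         0.7617     0.09357
  Δ          -0.03487     0.05231
  eq           0.7268      0.1459
  solve Keq expr → x = 0.01744; check Q = 0.005876
Then add 0.2503 M of L.
Step 2:
                    L           X
  init         0.9771      0.1459
  Δ          -0.01962     0.02943
  eq           0.9575      0.1753
  solve Keq expr → x = 0.009809; check Q = 0.005876
Then remove 0.2921 M of L.
Step 3:
                    L           X
  init         0.6654      0.1753
  Δ           0.02307     -0.0346
  eq           0.6885      0.1407
  solve Keq expr → x = -0.01153; check Q = 0.005876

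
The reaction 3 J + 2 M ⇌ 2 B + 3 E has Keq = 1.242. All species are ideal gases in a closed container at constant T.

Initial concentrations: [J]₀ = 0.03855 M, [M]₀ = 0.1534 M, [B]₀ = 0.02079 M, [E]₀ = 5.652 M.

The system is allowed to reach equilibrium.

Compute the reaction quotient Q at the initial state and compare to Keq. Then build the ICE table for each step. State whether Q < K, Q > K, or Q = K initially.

Q₀ = 5.7888e+04; Q > K (proceeds reverse)

Q₀ = 5.7888e+04 vs Keq = 1.242 ⇒ Q>K, reverse
Step 1:
                   J          M          B          E
  Initial    0.03855     0.1534    0.02079      5.652
  Change     0.03079    0.02052   -0.02052   -0.03079
  Equil      0.06934     0.1739 2.6553e-04      5.621
  solve Keq expr → x = -0.01026; check Q = 1.242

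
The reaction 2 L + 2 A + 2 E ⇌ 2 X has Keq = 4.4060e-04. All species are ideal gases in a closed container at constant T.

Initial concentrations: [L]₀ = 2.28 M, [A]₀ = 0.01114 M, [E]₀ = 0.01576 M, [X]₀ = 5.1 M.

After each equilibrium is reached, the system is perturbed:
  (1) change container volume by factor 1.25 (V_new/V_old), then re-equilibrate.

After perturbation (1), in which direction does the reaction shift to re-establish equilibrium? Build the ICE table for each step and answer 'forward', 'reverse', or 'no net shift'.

Q₀ = 1.6233e+08 vs Keq = 4.4060e-04 ⇒ Q>K, reverse
Step 1:
                  L         A         E         X
  I            2.28   0.01114   0.01576       5.1
  C           3.548     3.548     3.548    -3.548
  E           5.828     3.559     3.564     1.552
  solve Keq expr → x = -1.774; check Q = 4.4060e-04
Then change container volume by factor 1.25 (V_new/V_old).
Step 2:
                  L         A         E         X
  I           4.663     2.847     2.851     1.241
  C          0.2505    0.2505    0.2505   -0.2505
  E           4.913     3.098     3.102    0.9909
  solve Keq expr → x = -0.1253; check Q = 4.4060e-04

Direction: reverse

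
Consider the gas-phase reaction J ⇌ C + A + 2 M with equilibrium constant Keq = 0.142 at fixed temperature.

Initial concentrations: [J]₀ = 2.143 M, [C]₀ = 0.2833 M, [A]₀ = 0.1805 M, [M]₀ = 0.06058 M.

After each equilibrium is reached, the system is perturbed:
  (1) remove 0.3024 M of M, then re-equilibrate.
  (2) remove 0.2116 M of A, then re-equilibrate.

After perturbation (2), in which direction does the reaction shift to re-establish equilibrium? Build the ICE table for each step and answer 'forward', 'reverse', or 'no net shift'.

Direction: forward

Q₀ = 8.7571e-05 vs Keq = 0.142 ⇒ Q<K, forward
Step 1:
                    J           C           A           M
  Initial       2.143      0.2833      0.1805     0.06058
  Change        -0.38        0.38        0.38        0.76
  Equil         1.763      0.6633      0.5605      0.8206
  solve Keq expr → x = 0.38; check Q = 0.142
Then remove 0.3024 M of M.
Step 2:
                    J           C           A           M
  Initial       1.763      0.6633      0.5605      0.5182
  Change      -0.0894      0.0894      0.0894      0.1788
  Equil         1.674      0.7527      0.6499       0.697
  solve Keq expr → x = 0.0894; check Q = 0.142
Then remove 0.2116 M of A.
Step 3:
                    J           C           A           M
  Initial       1.674      0.7527      0.4383       0.697
  Change     -0.04146     0.04146     0.04146     0.08292
  Equil         1.632      0.7942      0.4798      0.7799
  solve Keq expr → x = 0.04146; check Q = 0.142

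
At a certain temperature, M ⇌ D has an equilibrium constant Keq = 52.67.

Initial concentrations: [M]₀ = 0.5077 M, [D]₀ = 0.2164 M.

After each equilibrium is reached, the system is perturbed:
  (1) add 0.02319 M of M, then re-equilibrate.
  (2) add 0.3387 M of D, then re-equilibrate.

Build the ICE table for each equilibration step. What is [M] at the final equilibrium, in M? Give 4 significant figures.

Q₀ = 0.4262 vs Keq = 52.67 ⇒ Q<K, forward
Step 1:
                  M         D
  init       0.5077    0.2164
  Δ         -0.4942    0.4942
  eq        0.01349    0.7106
  solve Keq expr → x = 0.4942; check Q = 52.67
Then add 0.02319 M of M.
Step 2:
                  M         D
  init      0.03668    0.7106
  Δ        -0.02276   0.02276
  eq        0.01392    0.7334
  solve Keq expr → x = 0.02276; check Q = 52.67
Then add 0.3387 M of D.
Step 3:
                  M         D
  init      0.01392     1.072
  Δ        0.006311 -0.006311
  eq        0.02023     1.066
  solve Keq expr → x = -0.006311; check Q = 52.67

[M]_eq = 0.02023 M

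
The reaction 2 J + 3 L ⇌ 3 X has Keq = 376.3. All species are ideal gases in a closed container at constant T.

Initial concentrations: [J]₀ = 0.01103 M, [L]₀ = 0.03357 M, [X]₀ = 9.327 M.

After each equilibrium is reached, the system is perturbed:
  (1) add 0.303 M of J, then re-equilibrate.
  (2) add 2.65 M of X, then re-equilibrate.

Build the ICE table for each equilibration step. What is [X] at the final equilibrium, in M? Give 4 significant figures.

Q₀ = 1.7629e+11 vs Keq = 376.3 ⇒ Q>K, reverse
Step 1:
                  J         L         X
  Initial   0.01103   0.03357     9.327
  Change     0.8219     1.233    -1.233
  Equil      0.8329     1.266     8.094
  solve Keq expr → x = -0.411; check Q = 376.3
Then add 0.303 M of J.
Step 2:
                  J         L         X
  Initial     1.136     1.266     8.094
  Change    -0.1004   -0.1507    0.1507
  Equil       1.035     1.116     8.245
  solve Keq expr → x = 0.05022; check Q = 376.3
Then add 2.65 M of X.
Step 3:
                  J         L         X
  Initial     1.035     1.116     10.89
  Change     0.1412    0.2118   -0.2118
  Equil       1.177     1.328     10.68
  solve Keq expr → x = -0.07061; check Q = 376.3

[X]_eq = 10.68 M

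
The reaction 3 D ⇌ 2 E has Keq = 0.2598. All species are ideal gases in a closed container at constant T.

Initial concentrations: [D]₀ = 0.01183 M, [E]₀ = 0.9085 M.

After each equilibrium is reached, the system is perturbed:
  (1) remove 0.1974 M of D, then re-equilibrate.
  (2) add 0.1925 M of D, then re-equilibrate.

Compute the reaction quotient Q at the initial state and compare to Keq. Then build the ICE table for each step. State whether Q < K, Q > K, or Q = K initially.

Q₀ = 4.9853e+05; Q > K (proceeds reverse)

Q₀ = 4.9853e+05 vs Keq = 0.2598 ⇒ Q>K, reverse
Step 1:
                  D         E
  init      0.01183    0.9085
  Δ          0.8017   -0.5345
  eq         0.8135     0.374
  solve Keq expr → x = -0.2672; check Q = 0.2598
Then remove 0.1974 M of D.
Step 2:
                  D         E
  init       0.6161     0.374
  Δ         0.09882  -0.06588
  eq          0.715    0.3081
  solve Keq expr → x = -0.03294; check Q = 0.2598
Then add 0.1925 M of D.
Step 3:
                  D         E
  init       0.9075    0.3081
  Δ        -0.09633   0.06422
  eq         0.8111    0.3724
  solve Keq expr → x = 0.03211; check Q = 0.2598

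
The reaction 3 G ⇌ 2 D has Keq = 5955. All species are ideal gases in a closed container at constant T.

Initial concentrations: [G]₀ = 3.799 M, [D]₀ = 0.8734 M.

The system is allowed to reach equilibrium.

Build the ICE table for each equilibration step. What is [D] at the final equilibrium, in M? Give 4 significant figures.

Q₀ = 0.01391 vs Keq = 5955 ⇒ Q<K, forward
Step 1:
                  G         D
  init        3.799    0.8734
  Δ          -3.676     2.451
  eq         0.1229     3.324
  solve Keq expr → x = 1.225; check Q = 5955

[D]_eq = 3.324 M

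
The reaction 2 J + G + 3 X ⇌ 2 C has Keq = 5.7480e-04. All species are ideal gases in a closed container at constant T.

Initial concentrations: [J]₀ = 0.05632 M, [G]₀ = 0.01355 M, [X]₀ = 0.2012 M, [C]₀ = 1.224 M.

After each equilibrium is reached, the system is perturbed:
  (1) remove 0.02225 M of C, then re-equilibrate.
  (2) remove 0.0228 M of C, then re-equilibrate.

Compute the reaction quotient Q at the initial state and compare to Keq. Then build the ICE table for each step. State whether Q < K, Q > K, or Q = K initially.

Q₀ = 4.2797e+06 vs Keq = 5.7480e-04 ⇒ Q>K, reverse
Step 1:
                    J           G           X           C
  I           0.05632     0.01355      0.2012       1.224
  C             1.163      0.5814       1.744      -1.163
  E             1.219       0.595       1.945     0.06118
  solve Keq expr → x = -0.5814; check Q = 5.7480e-04
Then remove 0.02225 M of C.
Step 2:
                    J           G           X           C
  I             1.219       0.595       1.945     0.03893
  C          -0.01944   -0.009721    -0.02916     0.01944
  E               1.2      0.5852       1.916     0.05837
  solve Keq expr → x = 0.009721; check Q = 5.7480e-04
Then remove 0.0228 M of C.
Step 3:
                    J           G           X           C
  I               1.2      0.5852       1.916     0.03557
  C             -0.02       -0.01       -0.03        0.02
  E              1.18      0.5752       1.886     0.05557
  solve Keq expr → x = 0.01; check Q = 5.7480e-04

Q₀ = 4.2797e+06; Q > K (proceeds reverse)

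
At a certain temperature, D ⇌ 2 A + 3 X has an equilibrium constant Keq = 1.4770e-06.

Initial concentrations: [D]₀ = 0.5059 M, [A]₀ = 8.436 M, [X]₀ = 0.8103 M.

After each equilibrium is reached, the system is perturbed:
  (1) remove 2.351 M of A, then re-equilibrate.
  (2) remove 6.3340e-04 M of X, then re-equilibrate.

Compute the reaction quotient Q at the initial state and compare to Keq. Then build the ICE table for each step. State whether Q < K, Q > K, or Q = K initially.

Q₀ = 74.84; Q > K (proceeds reverse)

Q₀ = 74.84 vs Keq = 1.4770e-06 ⇒ Q>K, reverse
Step 1:
                    D           A           X
  Initial      0.5059       8.436      0.8103
  Change       0.2692     -0.5384     -0.8077
  Equil        0.7751       7.898    0.002638
  solve Keq expr → x = -0.2692; check Q = 1.4770e-06
Then remove 2.351 M of A.
Step 2:
                    D           A           X
  Initial      0.7751       5.547    0.002638
  Change  -2.3341e-04  4.6682e-04  7.0022e-04
  Equil        0.7749       5.547    0.003338
  solve Keq expr → x = 2.3341e-04; check Q = 1.4770e-06
Then remove 6.3340e-04 M of X.
Step 3:
                    D           A           X
  Initial      0.7749       5.547    0.002705
  Change  -2.1098e-04  4.2195e-04  6.3293e-04
  Equil        0.7747       5.547    0.003338
  solve Keq expr → x = 2.1098e-04; check Q = 1.4770e-06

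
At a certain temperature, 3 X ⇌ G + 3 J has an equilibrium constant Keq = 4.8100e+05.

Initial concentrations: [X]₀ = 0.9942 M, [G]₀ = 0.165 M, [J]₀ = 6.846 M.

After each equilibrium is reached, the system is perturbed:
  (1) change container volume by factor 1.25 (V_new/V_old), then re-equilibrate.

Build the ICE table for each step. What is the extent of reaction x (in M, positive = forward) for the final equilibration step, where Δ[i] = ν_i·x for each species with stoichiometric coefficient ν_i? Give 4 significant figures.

x = 0.001436 M

Q₀ = 53.87 vs Keq = 4.8100e+05 ⇒ Q<K, forward
Step 1:
                  X         G         J
  Initial    0.9942     0.165     6.846
  Change    -0.9171    0.3057    0.9171
  Equil     0.07707    0.4707     7.763
  solve Keq expr → x = 0.3057; check Q = 4.8100e+05
Then change container volume by factor 1.25 (V_new/V_old).
Step 2:
                  X         G         J
  Initial   0.06166    0.3766     6.211
  Change  -0.004307  0.001436  0.004307
  Equil     0.05735     0.378     6.215
  solve Keq expr → x = 0.001436; check Q = 4.8100e+05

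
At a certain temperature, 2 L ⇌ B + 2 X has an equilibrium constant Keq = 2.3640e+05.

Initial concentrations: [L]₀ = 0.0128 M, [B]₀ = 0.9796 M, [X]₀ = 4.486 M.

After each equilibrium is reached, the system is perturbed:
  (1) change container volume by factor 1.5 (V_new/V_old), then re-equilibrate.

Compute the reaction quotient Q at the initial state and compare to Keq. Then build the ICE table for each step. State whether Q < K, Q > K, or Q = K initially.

Q₀ = 1.2032e+05 vs Keq = 2.3640e+05 ⇒ Q<K, forward
Step 1:
                   L          B          X
  I           0.0128     0.9796      4.486
  C        -0.003652   0.001826   0.003652
  E         0.009148     0.9814       4.49
  solve Keq expr → x = 0.001826; check Q = 2.3640e+05
Then change container volume by factor 1.5 (V_new/V_old).
Step 2:
                   L          B          X
  I         0.006099     0.6543      2.993
  C        -0.001115 5.5756e-04   0.001115
  E         0.004983     0.6548      2.994
  solve Keq expr → x = 5.5756e-04; check Q = 2.3640e+05

Q₀ = 1.2032e+05; Q < K (proceeds forward)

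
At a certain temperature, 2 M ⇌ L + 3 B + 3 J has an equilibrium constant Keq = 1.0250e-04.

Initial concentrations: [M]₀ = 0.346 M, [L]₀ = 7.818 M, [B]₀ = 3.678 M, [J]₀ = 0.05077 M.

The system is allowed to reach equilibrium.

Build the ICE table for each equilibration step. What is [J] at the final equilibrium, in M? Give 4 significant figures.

Q₀ = 0.4252 vs Keq = 1.0250e-04 ⇒ Q>K, reverse
Step 1:
                  M         L         B         J
  I           0.346     7.818     3.678   0.05077
  C         0.03158  -0.01579  -0.04737  -0.04737
  E          0.3776     7.802     3.631  0.003395
  solve Keq expr → x = -0.01579; check Q = 1.0250e-04

[J]_eq = 0.003395 M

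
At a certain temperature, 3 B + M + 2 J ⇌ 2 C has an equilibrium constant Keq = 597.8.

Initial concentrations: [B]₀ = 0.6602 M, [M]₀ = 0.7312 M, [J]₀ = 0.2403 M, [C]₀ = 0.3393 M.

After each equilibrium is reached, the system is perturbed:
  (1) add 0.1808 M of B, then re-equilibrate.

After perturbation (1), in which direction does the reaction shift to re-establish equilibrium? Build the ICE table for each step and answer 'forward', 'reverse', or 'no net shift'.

Q₀ = 9.475 vs Keq = 597.8 ⇒ Q<K, forward
Step 1:
                   B          M          J          C
  init        0.6602     0.7312     0.2403     0.3393
  Δ          -0.2288   -0.07628    -0.1526     0.1526
  eq          0.4314     0.6549    0.08774     0.4919
  solve Keq expr → x = 0.07628; check Q = 597.8
Then add 0.1808 M of B.
Step 2:
                   B          M          J          C
  init        0.6122     0.6549    0.08774     0.4919
  Δ         -0.03989    -0.0133   -0.02659    0.02659
  eq          0.5723     0.6416    0.06115     0.5185
  solve Keq expr → x = 0.0133; check Q = 597.8

Direction: forward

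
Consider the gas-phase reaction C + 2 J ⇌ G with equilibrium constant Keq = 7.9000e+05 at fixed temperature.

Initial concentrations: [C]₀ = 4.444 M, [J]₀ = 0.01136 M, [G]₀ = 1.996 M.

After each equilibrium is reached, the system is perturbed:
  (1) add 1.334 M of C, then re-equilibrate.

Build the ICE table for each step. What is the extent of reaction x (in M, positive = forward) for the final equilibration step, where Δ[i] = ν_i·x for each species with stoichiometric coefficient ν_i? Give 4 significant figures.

Q₀ = 3480 vs Keq = 7.9000e+05 ⇒ Q<K, forward
Step 1:
                  C         J         G
  I           4.444   0.01136     1.996
  C       -0.005302   -0.0106  0.005302
  E           4.439 7.5547e-04     2.001
  solve Keq expr → x = 0.005302; check Q = 7.9000e+05
Then add 1.334 M of C.
Step 2:
                  C         J         G
  I           5.773 7.5547e-04     2.001
  C       -4.6503e-05 -9.3005e-05 4.6503e-05
  E           5.773 6.6246e-04     2.001
  solve Keq expr → x = 4.6503e-05; check Q = 7.9000e+05

x = 4.6503e-05 M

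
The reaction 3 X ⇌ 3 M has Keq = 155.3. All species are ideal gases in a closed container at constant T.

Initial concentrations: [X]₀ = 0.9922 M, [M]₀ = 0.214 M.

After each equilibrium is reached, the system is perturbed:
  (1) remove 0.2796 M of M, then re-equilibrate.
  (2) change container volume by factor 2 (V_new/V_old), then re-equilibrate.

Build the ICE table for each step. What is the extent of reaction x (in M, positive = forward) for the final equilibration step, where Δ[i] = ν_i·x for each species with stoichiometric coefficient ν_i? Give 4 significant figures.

Q₀ = 0.01003 vs Keq = 155.3 ⇒ Q<K, forward
Step 1:
                  X         M
  Initial    0.9922     0.214
  Change     -0.803     0.803
  Equil      0.1892     1.017
  solve Keq expr → x = 0.2677; check Q = 155.3
Then remove 0.2796 M of M.
Step 2:
                  X         M
  Initial    0.1892    0.7374
  Change   -0.04386   0.04386
  Equil      0.1453    0.7813
  solve Keq expr → x = 0.01462; check Q = 155.3
Then change container volume by factor 2 (V_new/V_old).
Step 3:
                  X         M
  Initial   0.07267    0.3906
  Change          0         0
  Equil     0.07267    0.3906
  solve Keq expr → x = 0; check Q = 155.3

x = 0 M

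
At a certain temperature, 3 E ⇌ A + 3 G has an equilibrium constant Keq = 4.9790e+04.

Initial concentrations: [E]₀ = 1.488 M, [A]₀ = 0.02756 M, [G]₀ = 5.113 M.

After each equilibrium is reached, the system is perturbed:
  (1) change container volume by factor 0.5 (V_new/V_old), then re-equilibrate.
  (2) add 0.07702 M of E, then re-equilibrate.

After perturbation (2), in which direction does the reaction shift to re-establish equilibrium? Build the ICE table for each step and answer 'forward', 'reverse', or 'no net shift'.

Direction: forward

Q₀ = 1.118 vs Keq = 4.9790e+04 ⇒ Q<K, forward
Step 1:
                   E          A          G
  init         1.488    0.02756      5.113
  Δ           -1.351     0.4502      1.351
  eq          0.1374     0.4778      6.464
  solve Keq expr → x = 0.4502; check Q = 4.9790e+04
Then change container volume by factor 0.5 (V_new/V_old).
Step 2:
                   E          A          G
  init        0.2747     0.9556      12.93
  Δ          0.06691    -0.0223   -0.06691
  eq          0.3416     0.9332      12.86
  solve Keq expr → x = -0.0223; check Q = 4.9790e+04
Then add 0.07702 M of E.
Step 3:
                   E          A          G
  init        0.4186     0.9332      12.86
  Δ         -0.07218    0.02406    0.07218
  eq          0.3465     0.9573      12.93
  solve Keq expr → x = 0.02406; check Q = 4.9790e+04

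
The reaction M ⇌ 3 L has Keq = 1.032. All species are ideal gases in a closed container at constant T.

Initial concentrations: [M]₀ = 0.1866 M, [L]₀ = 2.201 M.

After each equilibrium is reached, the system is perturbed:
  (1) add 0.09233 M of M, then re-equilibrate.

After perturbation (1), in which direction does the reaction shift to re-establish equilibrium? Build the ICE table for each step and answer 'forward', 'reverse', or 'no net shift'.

Direction: forward

Q₀ = 57.14 vs Keq = 1.032 ⇒ Q>K, reverse
Step 1:
                   M          L
  init        0.1866      2.201
  Δ           0.4447     -1.334
  eq          0.6313     0.8669
  solve Keq expr → x = -0.4447; check Q = 1.032
Then add 0.09233 M of M.
Step 2:
                   M          L
  init        0.7236     0.8669
  Δ          -0.0118     0.0354
  eq          0.7118     0.9023
  solve Keq expr → x = 0.0118; check Q = 1.032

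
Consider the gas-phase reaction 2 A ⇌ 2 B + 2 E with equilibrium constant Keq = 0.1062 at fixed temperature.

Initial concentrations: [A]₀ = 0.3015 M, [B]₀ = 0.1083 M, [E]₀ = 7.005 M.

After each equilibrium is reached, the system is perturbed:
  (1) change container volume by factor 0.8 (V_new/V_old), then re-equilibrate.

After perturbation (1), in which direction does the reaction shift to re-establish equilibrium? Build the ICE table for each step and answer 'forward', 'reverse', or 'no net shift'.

Direction: reverse

Q₀ = 6.331 vs Keq = 0.1062 ⇒ Q>K, reverse
Step 1:
                  A         B         E
  init       0.3015    0.1083     7.005
  Δ         0.08986  -0.08986  -0.08986
  eq         0.3914   0.01844     6.915
  solve Keq expr → x = -0.04493; check Q = 0.1062
Then change container volume by factor 0.8 (V_new/V_old).
Step 2:
                  A         B         E
  init       0.4892   0.02305     8.644
  Δ        0.004434 -0.004434 -0.004434
  eq         0.4936   0.01862     8.639
  solve Keq expr → x = -0.002217; check Q = 0.1062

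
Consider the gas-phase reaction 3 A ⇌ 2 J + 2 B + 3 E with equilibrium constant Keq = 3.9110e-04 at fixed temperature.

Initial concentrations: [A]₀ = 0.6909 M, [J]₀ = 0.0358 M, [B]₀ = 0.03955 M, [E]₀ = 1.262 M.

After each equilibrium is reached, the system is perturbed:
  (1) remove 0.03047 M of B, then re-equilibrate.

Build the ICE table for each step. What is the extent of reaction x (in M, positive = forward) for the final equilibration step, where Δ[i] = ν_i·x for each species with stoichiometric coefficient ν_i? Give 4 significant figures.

Q₀ = 1.2218e-05 vs Keq = 3.9110e-04 ⇒ Q<K, forward
Step 1:
                  A         J         B         E
  init       0.6909    0.0358   0.03955     1.262
  Δ        -0.06383   0.04255   0.04255   0.06383
  eq         0.6271   0.07835    0.0821     1.326
  solve Keq expr → x = 0.02128; check Q = 3.9110e-04
Then remove 0.03047 M of B.
Step 2:
                  A         J         B         E
  init       0.6271   0.07835   0.05163     1.326
  Δ        -0.02028   0.01352   0.01352   0.02028
  eq         0.6068   0.09187   0.06515     1.346
  solve Keq expr → x = 0.00676; check Q = 3.9110e-04

x = 0.00676 M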